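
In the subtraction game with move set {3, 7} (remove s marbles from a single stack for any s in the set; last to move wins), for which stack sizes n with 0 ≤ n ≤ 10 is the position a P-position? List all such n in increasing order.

Grundy values for subtraction set {3, 7}:
k:     0  1  2  3  4  5  6  7  8  9 10
g(k):  0  0  0  1  1  1  0  2  2  1  0
The P-positions (g = 0) in 0..10 are 0, 1, 2, 6, 10.

0, 1, 2, 6, 10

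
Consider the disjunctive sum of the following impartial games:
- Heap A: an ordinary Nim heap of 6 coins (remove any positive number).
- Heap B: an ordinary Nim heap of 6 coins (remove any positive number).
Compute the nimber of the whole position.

0

Heap A is a plain Nim heap of size 6, so its Grundy value is 6.
Heap B is a plain Nim heap of size 6, so its Grundy value is 6.
By the Sprague-Grundy theorem, the Grundy value of a sum of independent games is the XOR of the component values.
Combined value = 6 ⊕ 6 = 0.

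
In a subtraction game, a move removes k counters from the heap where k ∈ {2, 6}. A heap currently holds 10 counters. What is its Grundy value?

1

Build the Grundy sequence with g(k) = mex{g(k−s) : s ∈ {2, 6}, s ≤ k}:
g(0) = mex{} = 0
g(1) = mex{} = 0
g(2) = mex{0} = 1
g(3) = mex{0} = 1
g(4) = mex{1} = 0
g(5) = mex{1} = 0
g(6) = mex{0} = 1
g(7) = mex{0} = 1
g(8) = mex{1} = 0
g(9) = mex{1} = 0
g(10) = mex{0} = 1
So g(10) = 1.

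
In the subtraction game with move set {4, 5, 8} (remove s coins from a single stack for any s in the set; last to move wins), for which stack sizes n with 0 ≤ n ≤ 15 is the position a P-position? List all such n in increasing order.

Compute g(0), g(1), … for moves {4, 5, 8}:
k:     0  1  2  3  4  5  6  7  8  9 10 11 12 13 14 15
g(k):  0  0  0  0  1  1  1  1  2  2  2  2  0  0  0  0
The P-positions (g = 0) in 0..15 are 0, 1, 2, 3, 12, 13, 14, 15.

0, 1, 2, 3, 12, 13, 14, 15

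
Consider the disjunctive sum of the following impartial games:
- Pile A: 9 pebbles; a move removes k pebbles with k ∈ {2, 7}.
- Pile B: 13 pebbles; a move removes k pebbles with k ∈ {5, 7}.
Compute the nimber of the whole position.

Grundy values for pile A (subtraction set {2, 7}):
k:     0  1  2  3  4  5  6  7  8  9
g(k):  0  0  1  1  0  0  1  1  2  0
So g(9) = 0.
For pile B, compute g(0), g(1), … with moves {5, 7}:
g(0) = mex{} = 0
g(1) = mex{} = 0
g(2) = mex{} = 0
g(3) = mex{} = 0
g(4) = mex{} = 0
g(5) = mex{0} = 1
g(6) = mex{0} = 1
g(7) = mex{0} = 1
g(8) = mex{0} = 1
g(9) = mex{0} = 1
g(10) = mex{0,1} = 2
g(11) = mex{0,1} = 2
g(12) = mex{1} = 0
g(13) = mex{1} = 0
So g(13) = 0.
By the Sprague-Grundy theorem, the Grundy value of a sum of independent games is the XOR of the component values.
Combined value = 0 XOR 0 = 0.

0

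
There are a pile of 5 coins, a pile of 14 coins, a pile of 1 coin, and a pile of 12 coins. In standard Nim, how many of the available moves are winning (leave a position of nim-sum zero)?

3

Compute the nim-sum pairwise:
5 ^ 14 = 11
11 ^ 1 = 10
10 ^ 12 = 6
The overall nim-sum is X = 6. A pile of size p has a winning move iff p XOR X < p (reduce it to p XOR X).
  5: 5 XOR 6 = 3 < 5 — winning move (to 3).
  14: 14 XOR 6 = 8 < 14 — winning move (to 8).
  1: 1 XOR 6 = 7 ≥ 1 — no move.
  12: 12 XOR 6 = 10 < 12 — winning move (to 10).
That gives 3 winning moves.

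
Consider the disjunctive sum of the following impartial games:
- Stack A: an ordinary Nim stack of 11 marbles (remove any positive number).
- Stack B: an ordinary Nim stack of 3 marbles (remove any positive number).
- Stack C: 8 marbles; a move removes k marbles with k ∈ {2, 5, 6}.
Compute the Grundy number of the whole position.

Stack A is a plain Nim stack of size 11, so its Grundy value is 11.
Stack B is a plain Nim stack of size 3, so its Grundy value is 3.
For stack C, compute g(0), g(1), … with moves {2, 5, 6}:
g(0) = mex{} = 0
g(1) = mex{} = 0
g(2) = mex{0} = 1
g(3) = mex{0} = 1
g(4) = mex{1} = 0
g(5) = mex{0,1} = 2
g(6) = mex{0} = 1
g(7) = mex{0,1,2} = 3
g(8) = mex{1} = 0
So g(8) = 0.
By the Sprague-Grundy theorem, the Grundy value of a sum of independent games is the XOR of the component values.
Combined value = 11 ⊕ 3 ⊕ 0 = 8.

8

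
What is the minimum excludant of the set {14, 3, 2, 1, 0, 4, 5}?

6

The values 0, 1, 2, 3, 4, 5 are all present; 6 is the first non-negative integer missing from the set.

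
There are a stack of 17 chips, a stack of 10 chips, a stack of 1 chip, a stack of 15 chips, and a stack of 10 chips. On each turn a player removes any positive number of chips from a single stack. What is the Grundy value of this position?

31

Compute the nim-sum pairwise:
17 ⊕ 10 = 27
27 ⊕ 1 = 26
26 ⊕ 15 = 21
21 ⊕ 10 = 31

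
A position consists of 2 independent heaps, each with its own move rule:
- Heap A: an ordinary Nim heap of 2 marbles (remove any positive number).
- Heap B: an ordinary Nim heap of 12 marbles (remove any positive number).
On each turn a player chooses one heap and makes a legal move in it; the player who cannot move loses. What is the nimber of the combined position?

14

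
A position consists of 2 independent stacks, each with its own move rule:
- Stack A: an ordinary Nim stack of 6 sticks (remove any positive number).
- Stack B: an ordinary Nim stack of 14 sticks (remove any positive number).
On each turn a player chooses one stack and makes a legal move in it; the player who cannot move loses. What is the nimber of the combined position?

Stack A is a plain Nim stack of size 6, so its Grundy value is 6.
Stack B is a plain Nim stack of size 14, so its Grundy value is 14.
By the Sprague-Grundy theorem, the Grundy value of a sum of independent games is the XOR of the component values.
Combined value = 6 ⊕ 14 = 8.

8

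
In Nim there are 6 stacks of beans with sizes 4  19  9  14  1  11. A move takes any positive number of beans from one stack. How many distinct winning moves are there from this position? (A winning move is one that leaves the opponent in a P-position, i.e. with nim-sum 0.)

Compute the nim-sum pairwise:
4 XOR 19 = 23
23 XOR 9 = 30
30 XOR 14 = 16
16 XOR 1 = 17
17 XOR 11 = 26
The overall nim-sum is X = 26. A stack of size p has a winning move iff p XOR X < p (reduce it to p XOR X).
  4: 4 XOR 26 = 30 ≥ 4 — no move.
  19: 19 XOR 26 = 9 < 19 — winning move (to 9).
  9: 9 XOR 26 = 19 ≥ 9 — no move.
  14: 14 XOR 26 = 20 ≥ 14 — no move.
  1: 1 XOR 26 = 27 ≥ 1 — no move.
  11: 11 XOR 26 = 17 ≥ 11 — no move.
That gives 1 winning move.

1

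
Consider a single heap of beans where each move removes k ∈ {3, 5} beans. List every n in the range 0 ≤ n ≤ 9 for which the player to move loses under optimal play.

0, 1, 2, 8, 9

Grundy values for subtraction set {3, 5}:
g(0) = mex{} = 0
g(1) = mex{} = 0
g(2) = mex{} = 0
g(3) = mex{0} = 1
g(4) = mex{0} = 1
g(5) = mex{0} = 1
g(6) = mex{0,1} = 2
g(7) = mex{0,1} = 2
g(8) = mex{1} = 0
g(9) = mex{1,2} = 0
The P-positions (g = 0) in 0..9 are 0, 1, 2, 8, 9.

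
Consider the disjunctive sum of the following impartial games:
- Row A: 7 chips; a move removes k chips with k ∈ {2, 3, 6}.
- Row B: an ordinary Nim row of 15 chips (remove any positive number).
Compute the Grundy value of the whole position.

Build the Grundy sequence for row A with g(k) = mex{g(k−s) : s ∈ {2, 3, 6}, s ≤ k}:
k:     0  1  2  3  4  5  6  7
g(k):  0  0  1  1  2  0  3  1
So g(7) = 1.
Row B is a plain Nim row of size 15, so its Grundy value is 15.
The value of a disjunctive sum is the nim-sum of the parts.
Combined value = 1 XOR 15 = 14.

14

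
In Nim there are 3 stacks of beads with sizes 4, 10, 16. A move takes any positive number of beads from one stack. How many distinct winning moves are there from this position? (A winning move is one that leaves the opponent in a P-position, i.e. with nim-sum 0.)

1

Nim-sum: 4 ^ 10 ^ 16 = 30.
The overall nim-sum is X = 30. A stack of size p has a winning move iff p XOR X < p (reduce it to p XOR X).
  4: 4 XOR 30 = 26 ≥ 4 — no move.
  10: 10 XOR 30 = 20 ≥ 10 — no move.
  16: 16 XOR 30 = 14 < 16 — winning move (to 14).
That gives 1 winning move.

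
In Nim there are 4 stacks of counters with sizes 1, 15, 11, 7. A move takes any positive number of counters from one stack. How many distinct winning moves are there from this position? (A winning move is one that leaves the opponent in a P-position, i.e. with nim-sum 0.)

In binary:
  0001  (1)
  1111  (15)
  1011  (11)
  0111  (7)
  ----
  0010  (2)
The overall nim-sum is X = 2. A stack of size p has a winning move iff p XOR X < p (reduce it to p XOR X).
  1: 1 XOR 2 = 3 ≥ 1 — no move.
  15: 15 XOR 2 = 13 < 15 — winning move (to 13).
  11: 11 XOR 2 = 9 < 11 — winning move (to 9).
  7: 7 XOR 2 = 5 < 7 — winning move (to 5).
That gives 3 winning moves.

3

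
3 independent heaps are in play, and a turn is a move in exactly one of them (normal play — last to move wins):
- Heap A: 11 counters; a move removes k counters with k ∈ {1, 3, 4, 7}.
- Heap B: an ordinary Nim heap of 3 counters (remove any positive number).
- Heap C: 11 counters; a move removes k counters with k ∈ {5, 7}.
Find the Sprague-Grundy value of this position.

0

For heap A, compute g(0), g(1), … with moves {1, 3, 4, 7}:
g(0) = mex{} = 0
g(1) = mex{0} = 1
g(2) = mex{1} = 0
g(3) = mex{0} = 1
g(4) = mex{0,1} = 2
g(5) = mex{0,1,2} = 3
g(6) = mex{0,1,3} = 2
g(7) = mex{0,1,2} = 3
g(8) = mex{1,2,3} = 0
g(9) = mex{0,2,3} = 1
g(10) = mex{1,2,3} = 0
g(11) = mex{0,2,3} = 1
So g(11) = 1.
Heap B is a plain Nim heap of size 3, so its Grundy value is 3.
For heap C, compute g(0), g(1), … with moves {5, 7}:
g(0) = mex{} = 0
g(1) = mex{} = 0
g(2) = mex{} = 0
g(3) = mex{} = 0
g(4) = mex{} = 0
g(5) = mex{0} = 1
g(6) = mex{0} = 1
g(7) = mex{0} = 1
g(8) = mex{0} = 1
g(9) = mex{0} = 1
g(10) = mex{0,1} = 2
g(11) = mex{0,1} = 2
So g(11) = 2.
The value of a disjunctive sum is the nim-sum of the parts.
Combined value = 1 XOR 3 XOR 2 = 0.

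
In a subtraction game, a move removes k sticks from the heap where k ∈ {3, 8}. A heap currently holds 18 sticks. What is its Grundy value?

0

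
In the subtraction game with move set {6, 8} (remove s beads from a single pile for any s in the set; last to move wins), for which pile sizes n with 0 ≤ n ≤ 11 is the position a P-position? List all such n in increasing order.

Compute g(0), g(1), … for moves {6, 8}:
g(0) = mex{} = 0
g(1) = mex{} = 0
g(2) = mex{} = 0
g(3) = mex{} = 0
g(4) = mex{} = 0
g(5) = mex{} = 0
g(6) = mex{0} = 1
g(7) = mex{0} = 1
g(8) = mex{0} = 1
g(9) = mex{0} = 1
g(10) = mex{0} = 1
g(11) = mex{0} = 1
The P-positions (g = 0) in 0..11 are 0, 1, 2, 3, 4, 5.

0, 1, 2, 3, 4, 5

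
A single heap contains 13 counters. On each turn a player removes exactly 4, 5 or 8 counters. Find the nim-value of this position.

0

Grundy values for subtraction set {4, 5, 8}:
k:     0  1  2  3  4  5  6  7  8  9 10 11 12 13
g(k):  0  0  0  0  1  1  1  1  2  2  2  2  0  0
So g(13) = 0.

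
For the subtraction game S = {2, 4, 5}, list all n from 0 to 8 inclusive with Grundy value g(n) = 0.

Grundy values for subtraction set {2, 4, 5}:
g(0) = mex{} = 0
g(1) = mex{} = 0
g(2) = mex{0} = 1
g(3) = mex{0} = 1
g(4) = mex{0,1} = 2
g(5) = mex{0,1} = 2
g(6) = mex{0,1,2} = 3
g(7) = mex{1,2} = 0
g(8) = mex{1,2,3} = 0
The P-positions (g = 0) in 0..8 are 0, 1, 7, 8.

0, 1, 7, 8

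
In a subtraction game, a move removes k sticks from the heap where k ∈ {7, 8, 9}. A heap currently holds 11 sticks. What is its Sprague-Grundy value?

1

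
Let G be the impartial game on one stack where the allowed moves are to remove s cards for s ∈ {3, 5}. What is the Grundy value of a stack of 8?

0

Build the Grundy sequence with g(k) = mex{g(k−s) : s ∈ {3, 5}, s ≤ k}:
g(0) = mex{} = 0
g(1) = mex{} = 0
g(2) = mex{} = 0
g(3) = mex{0} = 1
g(4) = mex{0} = 1
g(5) = mex{0} = 1
g(6) = mex{0,1} = 2
g(7) = mex{0,1} = 2
g(8) = mex{1} = 0
So g(8) = 0.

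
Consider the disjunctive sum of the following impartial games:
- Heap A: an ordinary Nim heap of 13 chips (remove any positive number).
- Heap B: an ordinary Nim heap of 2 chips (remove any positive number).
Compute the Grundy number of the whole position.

Heap A is a plain Nim heap of size 13, so its Grundy value is 13.
Heap B is a plain Nim heap of size 2, so its Grundy value is 2.
By the Sprague-Grundy theorem, the Grundy value of a sum of independent games is the XOR of the component values.
Combined value = 13 ⊕ 2 = 15.

15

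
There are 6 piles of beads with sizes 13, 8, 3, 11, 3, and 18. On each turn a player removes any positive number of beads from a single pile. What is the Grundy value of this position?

28

Write each in binary and XOR column by column:
  01101  (13)
  01000  (8)
  00011  (3)
  01011  (11)
  00011  (3)
  10010  (18)
  -----
  11100  (28)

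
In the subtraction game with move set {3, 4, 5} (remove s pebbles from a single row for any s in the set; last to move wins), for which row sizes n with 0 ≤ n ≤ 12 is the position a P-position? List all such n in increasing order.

0, 1, 2, 8, 9, 10

Grundy values for subtraction set {3, 4, 5}:
k:     0  1  2  3  4  5  6  7  8  9 10 11 12
g(k):  0  0  0  1  1  1  2  2  0  0  0  1  1
The P-positions (g = 0) in 0..12 are 0, 1, 2, 8, 9, 10.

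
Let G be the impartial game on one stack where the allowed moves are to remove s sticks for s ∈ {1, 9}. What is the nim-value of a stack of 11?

1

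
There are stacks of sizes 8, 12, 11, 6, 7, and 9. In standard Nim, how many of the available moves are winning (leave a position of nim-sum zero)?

In binary:
  1000  (8)
  1100  (12)
  1011  (11)
  0110  (6)
  0111  (7)
  1001  (9)
  ----
  0111  (7)
The overall nim-sum is X = 7. A stack of size p has a winning move iff p XOR X < p (reduce it to p XOR X).
  8: 8 XOR 7 = 15 ≥ 8 — no move.
  12: 12 XOR 7 = 11 < 12 — winning move (to 11).
  11: 11 XOR 7 = 12 ≥ 11 — no move.
  6: 6 XOR 7 = 1 < 6 — winning move (to 1).
  7: 7 XOR 7 = 0 < 7 — winning move (to 0).
  9: 9 XOR 7 = 14 ≥ 9 — no move.
That gives 3 winning moves.

3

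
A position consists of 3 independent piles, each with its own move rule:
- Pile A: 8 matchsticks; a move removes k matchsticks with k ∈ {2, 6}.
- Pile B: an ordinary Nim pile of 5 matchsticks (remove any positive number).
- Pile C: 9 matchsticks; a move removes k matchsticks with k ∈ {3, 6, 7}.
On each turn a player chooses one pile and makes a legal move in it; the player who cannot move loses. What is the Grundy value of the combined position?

6

For pile A, compute g(0), g(1), … with moves {2, 6}:
g(0) = mex{} = 0
g(1) = mex{} = 0
g(2) = mex{0} = 1
g(3) = mex{0} = 1
g(4) = mex{1} = 0
g(5) = mex{1} = 0
g(6) = mex{0} = 1
g(7) = mex{0} = 1
g(8) = mex{1} = 0
So g(8) = 0.
Pile B is a plain Nim pile of size 5, so its Grundy value is 5.
Build the Grundy sequence for pile C with g(k) = mex{g(k−s) : s ∈ {3, 6, 7}, s ≤ k}:
k:     0  1  2  3  4  5  6  7  8  9
g(k):  0  0  0  1  1  1  2  2  2  3
So g(9) = 3.
By the Sprague-Grundy theorem, the Grundy value of a sum of independent games is the XOR of the component values.
Combined value = 0 XOR 5 XOR 3 = 6.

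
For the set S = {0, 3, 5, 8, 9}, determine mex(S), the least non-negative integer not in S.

1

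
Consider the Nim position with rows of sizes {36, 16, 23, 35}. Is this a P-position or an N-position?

P-position

Write each in binary and XOR column by column:
  100100  (36)
  010000  (16)
  010111  (23)
  100011  (35)
  ------
  000000  (0)
The nim-sum is 0, so this is a P-position: the player to move is in a losing position under optimal play.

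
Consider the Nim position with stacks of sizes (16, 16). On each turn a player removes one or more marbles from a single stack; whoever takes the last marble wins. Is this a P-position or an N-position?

P-position

Nim-sum: 16 ^ 16 = 0.
The nim-sum is 0, so this is a P-position: the player to move is in a losing position under optimal play.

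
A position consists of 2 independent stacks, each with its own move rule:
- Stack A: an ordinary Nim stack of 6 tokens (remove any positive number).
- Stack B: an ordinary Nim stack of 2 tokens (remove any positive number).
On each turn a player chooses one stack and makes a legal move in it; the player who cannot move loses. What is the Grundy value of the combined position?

4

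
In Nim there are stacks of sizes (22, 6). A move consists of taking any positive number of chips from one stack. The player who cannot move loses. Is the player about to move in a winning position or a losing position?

Nim-sum: 22 ^ 6 = 16.
The nim-sum is 16 ≠ 0, so this is an N-position: the player to move can win.

Winning position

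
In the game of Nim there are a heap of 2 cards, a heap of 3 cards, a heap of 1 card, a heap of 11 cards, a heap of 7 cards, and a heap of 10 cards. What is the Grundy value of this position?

6

Bitwise XOR of the heap sizes:
  0010  (2)
  0011  (3)
  0001  (1)
  1011  (11)
  0111  (7)
  1010  (10)
  ----
  0110  (6)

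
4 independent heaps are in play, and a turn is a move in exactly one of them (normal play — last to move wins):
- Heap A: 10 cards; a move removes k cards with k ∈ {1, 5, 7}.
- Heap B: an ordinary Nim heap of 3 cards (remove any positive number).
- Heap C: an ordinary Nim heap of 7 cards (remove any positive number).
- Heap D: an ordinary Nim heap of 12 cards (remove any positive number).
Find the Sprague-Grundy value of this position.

8

Build the Grundy sequence for heap A with g(k) = mex{g(k−s) : s ∈ {1, 5, 7}, s ≤ k}:
g(0) = mex{} = 0
g(1) = mex{0} = 1
g(2) = mex{1} = 0
g(3) = mex{0} = 1
g(4) = mex{1} = 0
g(5) = mex{0} = 1
g(6) = mex{1} = 0
g(7) = mex{0} = 1
g(8) = mex{1} = 0
g(9) = mex{0} = 1
g(10) = mex{1} = 0
So g(10) = 0.
Heap B is a plain Nim heap of size 3, so its Grundy value is 3.
Heap C is a plain Nim heap of size 7, so its Grundy value is 7.
Heap D is a plain Nim heap of size 12, so its Grundy value is 12.
The value of a disjunctive sum is the nim-sum of the parts.
Combined value = 0 ⊕ 3 ⊕ 7 ⊕ 12 = 8.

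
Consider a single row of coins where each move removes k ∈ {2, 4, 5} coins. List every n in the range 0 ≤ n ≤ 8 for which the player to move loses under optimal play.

0, 1, 7, 8

Compute g(0), g(1), … for moves {2, 4, 5}:
g(0) = mex{} = 0
g(1) = mex{} = 0
g(2) = mex{0} = 1
g(3) = mex{0} = 1
g(4) = mex{0,1} = 2
g(5) = mex{0,1} = 2
g(6) = mex{0,1,2} = 3
g(7) = mex{1,2} = 0
g(8) = mex{1,2,3} = 0
The P-positions (g = 0) in 0..8 are 0, 1, 7, 8.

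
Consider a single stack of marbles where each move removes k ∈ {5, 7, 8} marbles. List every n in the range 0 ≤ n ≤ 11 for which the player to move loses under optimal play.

0, 1, 2, 3, 4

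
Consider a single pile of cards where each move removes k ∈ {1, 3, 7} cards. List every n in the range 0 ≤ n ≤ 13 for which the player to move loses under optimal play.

0, 2, 4, 6, 8, 10, 12

Build the Grundy sequence with g(k) = mex{g(k−s) : s ∈ {1, 3, 7}, s ≤ k}:
k:     0  1  2  3  4  5  6  7  8  9 10 11 12 13
g(k):  0  1  0  1  0  1  0  1  0  1  0  1  0  1
The P-positions (g = 0) in 0..13 are 0, 2, 4, 6, 8, 10, 12.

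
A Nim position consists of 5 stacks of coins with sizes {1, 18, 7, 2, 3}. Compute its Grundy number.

Compute the nim-sum pairwise:
1 XOR 18 = 19
19 XOR 7 = 20
20 XOR 2 = 22
22 XOR 3 = 21

21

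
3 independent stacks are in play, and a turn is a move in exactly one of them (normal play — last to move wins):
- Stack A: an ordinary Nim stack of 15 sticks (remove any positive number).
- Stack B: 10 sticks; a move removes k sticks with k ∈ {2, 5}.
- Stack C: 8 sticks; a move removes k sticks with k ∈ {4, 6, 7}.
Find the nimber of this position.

12

Stack A is a plain Nim stack of size 15, so its Grundy value is 15.
Build the Grundy sequence for stack B with g(k) = mex{g(k−s) : s ∈ {2, 5}, s ≤ k}:
k:     0  1  2  3  4  5  6  7  8  9 10
g(k):  0  0  1  1  0  2  1  0  0  1  1
So g(10) = 1.
Grundy values for stack C (subtraction set {4, 6, 7}):
k:     0  1  2  3  4  5  6  7  8
g(k):  0  0  0  0  1  1  1  1  2
So g(8) = 2.
By the Sprague-Grundy theorem, the Grundy value of a sum of independent games is the XOR of the component values.
Combined value = 15 XOR 1 XOR 2 = 12.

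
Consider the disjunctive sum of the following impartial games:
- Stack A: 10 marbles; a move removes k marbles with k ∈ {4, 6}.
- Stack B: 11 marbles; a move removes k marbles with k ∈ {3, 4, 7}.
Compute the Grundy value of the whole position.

0

Grundy values for stack A (subtraction set {4, 6}):
g(0) = mex{} = 0
g(1) = mex{} = 0
g(2) = mex{} = 0
g(3) = mex{} = 0
g(4) = mex{0} = 1
g(5) = mex{0} = 1
g(6) = mex{0} = 1
g(7) = mex{0} = 1
g(8) = mex{0,1} = 2
g(9) = mex{0,1} = 2
g(10) = mex{1} = 0
So g(10) = 0.
Grundy values for stack B (subtraction set {3, 4, 7}):
k:     0  1  2  3  4  5  6  7  8  9 10 11
g(k):  0  0  0  1  1  1  2  2  2  3  0  0
So g(11) = 0.
By the Sprague-Grundy theorem, the Grundy value of a sum of independent games is the XOR of the component values.
Combined value = 0 ⊕ 0 = 0.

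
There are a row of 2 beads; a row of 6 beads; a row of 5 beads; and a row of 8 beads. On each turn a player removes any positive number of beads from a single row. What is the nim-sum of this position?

9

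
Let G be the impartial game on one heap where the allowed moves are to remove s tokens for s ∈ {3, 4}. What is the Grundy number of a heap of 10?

1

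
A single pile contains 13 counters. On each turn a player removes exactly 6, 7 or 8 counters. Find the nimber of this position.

2

Compute g(0), g(1), … for moves {6, 7, 8}:
k:     0  1  2  3  4  5  6  7  8  9 10 11 12 13
g(k):  0  0  0  0  0  0  1  1  1  1  1  1  2  2
So g(13) = 2.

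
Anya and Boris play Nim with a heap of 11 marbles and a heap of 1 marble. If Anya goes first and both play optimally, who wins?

Anya wins

Nim-sum: 11 XOR 1 = 10.
The nim-sum is 10 ≠ 0, so this is an N-position: the player to move can win; Anya has a winning move.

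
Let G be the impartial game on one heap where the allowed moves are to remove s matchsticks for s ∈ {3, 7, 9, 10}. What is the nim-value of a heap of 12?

2

Build the Grundy sequence with g(k) = mex{g(k−s) : s ∈ {3, 7, 9, 10}, s ≤ k}:
k:     0  1  2  3  4  5  6  7  8  9 10 11 12
g(k):  0  0  0  1  1  1  0  2  2  1  3  3  2
So g(12) = 2.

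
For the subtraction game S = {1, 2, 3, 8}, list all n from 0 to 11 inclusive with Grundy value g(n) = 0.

0, 4, 9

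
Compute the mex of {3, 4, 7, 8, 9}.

0 is not in the set, so the mex is 0.

0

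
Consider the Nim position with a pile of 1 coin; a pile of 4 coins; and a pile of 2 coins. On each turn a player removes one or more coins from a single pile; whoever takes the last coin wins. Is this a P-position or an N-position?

Compute the nim-sum pairwise:
1 XOR 4 = 5
5 XOR 2 = 7
The nim-sum is 7 ≠ 0, so this is an N-position: the player to move can win.

N-position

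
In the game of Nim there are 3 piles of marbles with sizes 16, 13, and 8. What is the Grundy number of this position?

21

Nim-sum: 16 ⊕ 13 ⊕ 8 = 21.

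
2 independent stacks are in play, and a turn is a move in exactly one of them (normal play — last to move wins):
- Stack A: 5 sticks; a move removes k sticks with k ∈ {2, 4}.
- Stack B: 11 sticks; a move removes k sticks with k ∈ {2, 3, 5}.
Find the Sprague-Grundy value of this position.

Build the Grundy sequence for stack A with g(k) = mex{g(k−s) : s ∈ {2, 4}, s ≤ k}:
k:     0  1  2  3  4  5
g(k):  0  0  1  1  2  2
So g(5) = 2.
Grundy values for stack B (subtraction set {2, 3, 5}):
g(0) = mex{} = 0
g(1) = mex{} = 0
g(2) = mex{0} = 1
g(3) = mex{0} = 1
g(4) = mex{0,1} = 2
g(5) = mex{0,1} = 2
g(6) = mex{0,1,2} = 3
g(7) = mex{1,2} = 0
g(8) = mex{1,2,3} = 0
g(9) = mex{0,2,3} = 1
g(10) = mex{0,2} = 1
g(11) = mex{0,1,3} = 2
So g(11) = 2.
By the Sprague-Grundy theorem, the Grundy value of a sum of independent games is the XOR of the component values.
Combined value = 2 XOR 2 = 0.

0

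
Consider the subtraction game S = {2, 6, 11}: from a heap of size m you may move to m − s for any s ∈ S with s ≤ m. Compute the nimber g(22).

0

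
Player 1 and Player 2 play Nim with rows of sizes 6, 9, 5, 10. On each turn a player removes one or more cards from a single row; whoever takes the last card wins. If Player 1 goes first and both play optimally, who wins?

Player 2 wins

Nim-sum: 6 ^ 9 ^ 5 ^ 10 = 0.
The nim-sum is 0, so this is a P-position: the player to move is in a losing position under optimal play; Player 1 is about to move from it and so loses — Player 2 wins.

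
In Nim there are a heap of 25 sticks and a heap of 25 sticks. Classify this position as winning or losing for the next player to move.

Nim-sum: 25 XOR 25 = 0.
The nim-sum is 0, so this is a P-position: the player to move is in a losing position under optimal play.

Losing position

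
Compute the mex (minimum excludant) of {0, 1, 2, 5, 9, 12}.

The values 0, 1, 2 are all present; 3 is the first non-negative integer missing from the set.

3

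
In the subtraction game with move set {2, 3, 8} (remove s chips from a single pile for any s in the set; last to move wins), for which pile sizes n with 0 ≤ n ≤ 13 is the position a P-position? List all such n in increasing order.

Build the Grundy sequence with g(k) = mex{g(k−s) : s ∈ {2, 3, 8}, s ≤ k}:
g(0) = mex{} = 0
g(1) = mex{} = 0
g(2) = mex{0} = 1
g(3) = mex{0} = 1
g(4) = mex{0,1} = 2
g(5) = mex{1} = 0
g(6) = mex{1,2} = 0
g(7) = mex{0,2} = 1
g(8) = mex{0} = 1
g(9) = mex{0,1} = 2
g(10) = mex{1} = 0
g(11) = mex{1,2} = 0
g(12) = mex{0,2} = 1
g(13) = mex{0} = 1
The P-positions (g = 0) in 0..13 are 0, 1, 5, 6, 10, 11.

0, 1, 5, 6, 10, 11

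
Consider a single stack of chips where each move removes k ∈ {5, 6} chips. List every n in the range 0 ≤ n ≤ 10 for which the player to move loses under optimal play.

Compute g(0), g(1), … for moves {5, 6}:
k:     0  1  2  3  4  5  6  7  8  9 10
g(k):  0  0  0  0  0  1  1  1  1  1  2
The P-positions (g = 0) in 0..10 are 0, 1, 2, 3, 4.

0, 1, 2, 3, 4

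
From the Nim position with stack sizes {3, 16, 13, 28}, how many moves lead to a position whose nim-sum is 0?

1

Nim-sum: 3 ⊕ 16 ⊕ 13 ⊕ 28 = 2.
The overall nim-sum is X = 2. A stack of size p has a winning move iff p XOR X < p (reduce it to p XOR X).
  3: 3 XOR 2 = 1 < 3 — winning move (to 1).
  16: 16 XOR 2 = 18 ≥ 16 — no move.
  13: 13 XOR 2 = 15 ≥ 13 — no move.
  28: 28 XOR 2 = 30 ≥ 28 — no move.
That gives 1 winning move.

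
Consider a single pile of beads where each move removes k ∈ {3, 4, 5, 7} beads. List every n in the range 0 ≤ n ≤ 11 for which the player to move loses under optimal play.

0, 1, 2, 10, 11

Grundy values for subtraction set {3, 4, 5, 7}:
g(0) = mex{} = 0
g(1) = mex{} = 0
g(2) = mex{} = 0
g(3) = mex{0} = 1
g(4) = mex{0} = 1
g(5) = mex{0} = 1
g(6) = mex{0,1} = 2
g(7) = mex{0,1} = 2
g(8) = mex{0,1} = 2
g(9) = mex{0,1,2} = 3
g(10) = mex{1,2} = 0
g(11) = mex{1,2} = 0
The P-positions (g = 0) in 0..11 are 0, 1, 2, 10, 11.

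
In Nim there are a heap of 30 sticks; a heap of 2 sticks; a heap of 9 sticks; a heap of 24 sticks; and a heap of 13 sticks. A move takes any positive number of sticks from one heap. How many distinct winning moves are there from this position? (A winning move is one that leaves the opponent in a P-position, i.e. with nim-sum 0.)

0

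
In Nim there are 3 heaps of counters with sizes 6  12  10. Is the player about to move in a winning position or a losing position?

Losing position

Nim-sum: 6 XOR 12 XOR 10 = 0.
The nim-sum is 0, so this is a P-position: the player to move is in a losing position under optimal play.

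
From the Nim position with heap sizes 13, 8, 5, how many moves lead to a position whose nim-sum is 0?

0

Compute the nim-sum pairwise:
13 XOR 8 = 5
5 XOR 5 = 0
The nim-sum is already 0, so every move leaves a nonzero nim-sum — there are no winning moves.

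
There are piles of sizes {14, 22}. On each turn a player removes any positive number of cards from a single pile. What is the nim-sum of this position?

24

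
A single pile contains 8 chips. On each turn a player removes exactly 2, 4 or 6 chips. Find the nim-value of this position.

0

Compute g(0), g(1), … for moves {2, 4, 6}:
k:     0  1  2  3  4  5  6  7  8
g(k):  0  0  1  1  2  2  3  3  0
So g(8) = 0.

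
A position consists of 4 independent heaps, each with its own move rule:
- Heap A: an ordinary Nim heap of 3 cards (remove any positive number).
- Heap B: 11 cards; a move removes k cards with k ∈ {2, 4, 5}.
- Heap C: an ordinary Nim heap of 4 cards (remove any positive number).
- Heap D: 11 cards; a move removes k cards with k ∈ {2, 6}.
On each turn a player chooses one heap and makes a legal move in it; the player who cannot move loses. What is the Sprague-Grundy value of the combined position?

4

Heap A is a plain Nim heap of size 3, so its Grundy value is 3.
Build the Grundy sequence for heap B with g(k) = mex{g(k−s) : s ∈ {2, 4, 5}, s ≤ k}:
g(0) = mex{} = 0
g(1) = mex{} = 0
g(2) = mex{0} = 1
g(3) = mex{0} = 1
g(4) = mex{0,1} = 2
g(5) = mex{0,1} = 2
g(6) = mex{0,1,2} = 3
g(7) = mex{1,2} = 0
g(8) = mex{1,2,3} = 0
g(9) = mex{0,2} = 1
g(10) = mex{0,2,3} = 1
g(11) = mex{0,1,3} = 2
So g(11) = 2.
Heap C is a plain Nim heap of size 4, so its Grundy value is 4.
For heap D, compute g(0), g(1), … with moves {2, 6}:
k:     0  1  2  3  4  5  6  7  8  9 10 11
g(k):  0  0  1  1  0  0  1  1  0  0  1  1
So g(11) = 1.
The value of a disjunctive sum is the nim-sum of the parts.
Combined value = 3 ⊕ 2 ⊕ 4 ⊕ 1 = 4.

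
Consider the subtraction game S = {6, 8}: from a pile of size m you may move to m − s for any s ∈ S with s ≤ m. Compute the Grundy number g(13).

2

Compute g(0), g(1), … for moves {6, 8}:
g(0) = mex{} = 0
g(1) = mex{} = 0
g(2) = mex{} = 0
g(3) = mex{} = 0
g(4) = mex{} = 0
g(5) = mex{} = 0
g(6) = mex{0} = 1
g(7) = mex{0} = 1
g(8) = mex{0} = 1
g(9) = mex{0} = 1
g(10) = mex{0} = 1
g(11) = mex{0} = 1
g(12) = mex{0,1} = 2
g(13) = mex{0,1} = 2
So g(13) = 2.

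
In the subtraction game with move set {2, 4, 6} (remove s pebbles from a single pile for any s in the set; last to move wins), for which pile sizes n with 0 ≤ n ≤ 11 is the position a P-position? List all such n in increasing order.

0, 1, 8, 9

Compute g(0), g(1), … for moves {2, 4, 6}:
k:     0  1  2  3  4  5  6  7  8  9 10 11
g(k):  0  0  1  1  2  2  3  3  0  0  1  1
The P-positions (g = 0) in 0..11 are 0, 1, 8, 9.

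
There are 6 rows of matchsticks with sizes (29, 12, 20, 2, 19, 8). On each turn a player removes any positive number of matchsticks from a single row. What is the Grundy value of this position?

28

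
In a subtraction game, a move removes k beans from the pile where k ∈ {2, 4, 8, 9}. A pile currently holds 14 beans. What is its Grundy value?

Compute g(0), g(1), … for moves {2, 4, 8, 9}:
k:     0  1  2  3  4  5  6  7  8  9 10 11 12 13 14
g(k):  0  0  1  1  2  2  0  0  1  1  2  2  0  0  1
So g(14) = 1.

1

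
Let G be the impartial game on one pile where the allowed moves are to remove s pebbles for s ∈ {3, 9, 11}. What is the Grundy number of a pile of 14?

0

Build the Grundy sequence with g(k) = mex{g(k−s) : s ∈ {3, 9, 11}, s ≤ k}:
k:     0  1  2  3  4  5  6  7  8  9 10 11 12 13 14
g(k):  0  0  0  1  1  1  0  0  0  1  1  1  2  2  0
So g(14) = 0.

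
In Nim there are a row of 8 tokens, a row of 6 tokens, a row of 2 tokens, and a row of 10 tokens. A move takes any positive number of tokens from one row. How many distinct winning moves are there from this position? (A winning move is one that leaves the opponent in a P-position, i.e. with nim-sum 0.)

1

Compute the nim-sum pairwise:
8 ⊕ 6 = 14
14 ⊕ 2 = 12
12 ⊕ 10 = 6
The overall nim-sum is X = 6. A row of size p has a winning move iff p XOR X < p (reduce it to p XOR X).
  8: 8 XOR 6 = 14 ≥ 8 — no move.
  6: 6 XOR 6 = 0 < 6 — winning move (to 0).
  2: 2 XOR 6 = 4 ≥ 2 — no move.
  10: 10 XOR 6 = 12 ≥ 10 — no move.
That gives 1 winning move.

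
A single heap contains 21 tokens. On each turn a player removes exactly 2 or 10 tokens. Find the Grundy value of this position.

0

Build the Grundy sequence with g(k) = mex{g(k−s) : s ∈ {2, 10}, s ≤ k}:
k:     0  1  2  3  4  5  6  7  8  9 10 11 12 13 14 15 16 17 18 19 20 21
g(k):  0  0  1  1  0  0  1  1  0  0  1  1  0  0  1  1  0  0  1  1  0  0
So g(21) = 0.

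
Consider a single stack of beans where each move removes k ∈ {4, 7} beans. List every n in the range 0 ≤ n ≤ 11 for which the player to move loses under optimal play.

0, 1, 2, 3, 11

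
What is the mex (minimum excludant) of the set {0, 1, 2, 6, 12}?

The values 0, 1, 2 are all present; 3 is the first non-negative integer missing from the set.

3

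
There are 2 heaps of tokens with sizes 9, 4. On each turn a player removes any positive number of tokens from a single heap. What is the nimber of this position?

Compute the nim-sum pairwise:
9 XOR 4 = 13

13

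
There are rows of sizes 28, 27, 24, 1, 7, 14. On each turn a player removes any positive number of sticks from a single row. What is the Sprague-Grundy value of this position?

23

Bitwise XOR of the heap sizes:
  11100  (28)
  11011  (27)
  11000  (24)
  00001  (1)
  00111  (7)
  01110  (14)
  -----
  10111  (23)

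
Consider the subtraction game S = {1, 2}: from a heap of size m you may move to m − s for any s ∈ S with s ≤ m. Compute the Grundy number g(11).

Build the Grundy sequence with g(k) = mex{g(k−s) : s ∈ {1, 2}, s ≤ k}:
g(0) = mex{} = 0
g(1) = mex{0} = 1
g(2) = mex{0,1} = 2
g(3) = mex{1,2} = 0
g(4) = mex{0,2} = 1
g(5) = mex{0,1} = 2
g(6) = mex{1,2} = 0
g(7) = mex{0,2} = 1
g(8) = mex{0,1} = 2
g(9) = mex{1,2} = 0
g(10) = mex{0,2} = 1
g(11) = mex{0,1} = 2
So g(11) = 2.

2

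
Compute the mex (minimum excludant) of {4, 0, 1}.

The values 0, 1 are all present; 2 is the first non-negative integer missing from the set.

2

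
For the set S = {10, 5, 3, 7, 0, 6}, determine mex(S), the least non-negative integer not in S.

0 is in the set but 1 is not, so the mex is 1.

1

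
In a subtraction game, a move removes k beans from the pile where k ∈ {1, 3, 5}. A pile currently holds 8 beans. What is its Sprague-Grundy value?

0

Grundy values for subtraction set {1, 3, 5}:
k:     0  1  2  3  4  5  6  7  8
g(k):  0  1  0  1  0  1  0  1  0
So g(8) = 0.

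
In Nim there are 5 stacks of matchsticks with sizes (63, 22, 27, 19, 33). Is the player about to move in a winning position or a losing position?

Losing position

Nim-sum: 63 XOR 22 XOR 27 XOR 19 XOR 33 = 0.
The nim-sum is 0, so this is a P-position: the player to move is in a losing position under optimal play.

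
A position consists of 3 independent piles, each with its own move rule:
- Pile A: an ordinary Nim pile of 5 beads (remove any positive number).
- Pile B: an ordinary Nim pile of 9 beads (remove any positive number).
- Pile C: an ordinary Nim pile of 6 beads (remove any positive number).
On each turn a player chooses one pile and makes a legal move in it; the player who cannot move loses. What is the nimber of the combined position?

Pile A is a plain Nim pile of size 5, so its Grundy value is 5.
Pile B is a plain Nim pile of size 9, so its Grundy value is 9.
Pile C is a plain Nim pile of size 6, so its Grundy value is 6.
The value of a disjunctive sum is the nim-sum of the parts.
Combined value = 5 XOR 9 XOR 6 = 10.

10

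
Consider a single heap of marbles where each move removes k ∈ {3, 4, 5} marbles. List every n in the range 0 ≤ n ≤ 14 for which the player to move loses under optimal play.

0, 1, 2, 8, 9, 10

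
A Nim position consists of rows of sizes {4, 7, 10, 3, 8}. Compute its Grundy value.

Nim-sum: 4 XOR 7 XOR 10 XOR 3 XOR 8 = 2.

2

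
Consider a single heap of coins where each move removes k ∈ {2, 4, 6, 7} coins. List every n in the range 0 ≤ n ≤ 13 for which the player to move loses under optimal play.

0, 1, 9, 10

Build the Grundy sequence with g(k) = mex{g(k−s) : s ∈ {2, 4, 6, 7}, s ≤ k}:
g(0) = mex{} = 0
g(1) = mex{} = 0
g(2) = mex{0} = 1
g(3) = mex{0} = 1
g(4) = mex{0,1} = 2
g(5) = mex{0,1} = 2
g(6) = mex{0,1,2} = 3
g(7) = mex{0,1,2} = 3
g(8) = mex{0,1,2,3} = 4
g(9) = mex{1,2,3} = 0
g(10) = mex{1,2,3,4} = 0
g(11) = mex{0,2,3} = 1
g(12) = mex{0,2,3,4} = 1
g(13) = mex{0,1,3} = 2
The P-positions (g = 0) in 0..13 are 0, 1, 9, 10.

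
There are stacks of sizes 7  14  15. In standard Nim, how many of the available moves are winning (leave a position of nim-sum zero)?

Compute the nim-sum pairwise:
7 ⊕ 14 = 9
9 ⊕ 15 = 6
The overall nim-sum is X = 6. A stack of size p has a winning move iff p XOR X < p (reduce it to p XOR X).
  7: 7 XOR 6 = 1 < 7 — winning move (to 1).
  14: 14 XOR 6 = 8 < 14 — winning move (to 8).
  15: 15 XOR 6 = 9 < 15 — winning move (to 9).
That gives 3 winning moves.

3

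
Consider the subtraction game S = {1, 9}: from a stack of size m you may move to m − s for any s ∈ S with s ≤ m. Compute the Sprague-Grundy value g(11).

Compute g(0), g(1), … for moves {1, 9}:
k:     0  1  2  3  4  5  6  7  8  9 10 11
g(k):  0  1  0  1  0  1  0  1  0  1  0  1
So g(11) = 1.

1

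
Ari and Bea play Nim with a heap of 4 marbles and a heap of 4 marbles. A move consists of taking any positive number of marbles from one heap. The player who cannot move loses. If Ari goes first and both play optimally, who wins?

Bea wins

Compute the nim-sum pairwise:
4 XOR 4 = 0
The nim-sum is 0, so this is a P-position: the player to move is in a losing position under optimal play; Ari is about to move from it and so loses — Bea wins.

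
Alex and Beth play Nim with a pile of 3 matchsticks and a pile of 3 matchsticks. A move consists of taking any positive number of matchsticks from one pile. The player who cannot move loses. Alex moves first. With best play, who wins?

Compute the nim-sum pairwise:
3 ⊕ 3 = 0
The nim-sum is 0, so this is a P-position: the player to move is in a losing position under optimal play; Alex is about to move from it and so loses — Beth wins.

Beth wins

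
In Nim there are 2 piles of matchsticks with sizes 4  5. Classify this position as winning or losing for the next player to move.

Winning position

Nim-sum: 4 ⊕ 5 = 1.
The nim-sum is 1 ≠ 0, so this is an N-position: the player to move can win.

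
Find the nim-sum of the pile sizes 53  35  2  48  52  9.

25

In binary:
  110101  (53)
  100011  (35)
  000010  (2)
  110000  (48)
  110100  (52)
  001001  (9)
  ------
  011001  (25)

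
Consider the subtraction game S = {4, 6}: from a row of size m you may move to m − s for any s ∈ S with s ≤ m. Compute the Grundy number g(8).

2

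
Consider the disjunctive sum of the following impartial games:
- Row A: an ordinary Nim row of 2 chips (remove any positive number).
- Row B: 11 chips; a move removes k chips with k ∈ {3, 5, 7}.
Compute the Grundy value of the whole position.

2

Row A is a plain Nim row of size 2, so its Grundy value is 2.
Build the Grundy sequence for row B with g(k) = mex{g(k−s) : s ∈ {3, 5, 7}, s ≤ k}:
k:     0  1  2  3  4  5  6  7  8  9 10 11
g(k):  0  0  0  1  1  1  2  2  2  3  0  0
So g(11) = 0.
By the Sprague-Grundy theorem, the Grundy value of a sum of independent games is the XOR of the component values.
Combined value = 2 XOR 0 = 2.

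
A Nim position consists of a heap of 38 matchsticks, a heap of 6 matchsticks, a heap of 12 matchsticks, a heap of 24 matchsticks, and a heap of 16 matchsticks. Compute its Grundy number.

36

Bitwise XOR of the heap sizes:
  100110  (38)
  000110  (6)
  001100  (12)
  011000  (24)
  010000  (16)
  ------
  100100  (36)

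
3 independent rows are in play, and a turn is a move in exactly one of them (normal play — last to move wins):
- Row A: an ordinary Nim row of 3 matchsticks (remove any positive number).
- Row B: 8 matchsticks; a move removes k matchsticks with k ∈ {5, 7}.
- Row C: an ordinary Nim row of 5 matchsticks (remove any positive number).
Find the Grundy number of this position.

7

Row A is a plain Nim row of size 3, so its Grundy value is 3.
Build the Grundy sequence for row B with g(k) = mex{g(k−s) : s ∈ {5, 7}, s ≤ k}:
g(0) = mex{} = 0
g(1) = mex{} = 0
g(2) = mex{} = 0
g(3) = mex{} = 0
g(4) = mex{} = 0
g(5) = mex{0} = 1
g(6) = mex{0} = 1
g(7) = mex{0} = 1
g(8) = mex{0} = 1
So g(8) = 1.
Row C is a plain Nim row of size 5, so its Grundy value is 5.
The value of a disjunctive sum is the nim-sum of the parts.
Combined value = 3 XOR 1 XOR 5 = 7.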